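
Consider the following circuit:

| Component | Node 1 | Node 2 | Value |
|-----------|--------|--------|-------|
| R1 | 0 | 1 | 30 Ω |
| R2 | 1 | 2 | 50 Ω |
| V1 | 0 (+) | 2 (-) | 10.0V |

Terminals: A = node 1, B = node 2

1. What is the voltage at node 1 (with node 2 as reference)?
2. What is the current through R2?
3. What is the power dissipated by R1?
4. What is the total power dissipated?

Nodal analysis, taking node 2 as the 0 V reference.
Source V1 fixes V_0 = 10 V.
KCL at each unknown node (sum of currents leaving = 0; resistances in Ω):
  Node 1: (V_1 - 10)/30 + (V_1 - 0)/50 = 0
Collecting terms: 0.05333 × V_1 = 0.3333  =>  V_1 = 6.25 V
Part 1:
  Read off the nodal solution: V_1 = 6.25 V
Part 2:
  I_R2 = (V_1 - V_2)/R2 = (6.25 - 0)/50 = 0.125 A
  Magnitude: I_R2 = 0.125 A
Part 3:
  I_R1 = (V_0 - V_1)/R1 = (10 - 6.25)/30 = 0.125 A
  P_R1 = I_R1² × R1 = (0.125)² × 30 = 0.4688 W
Part 4:
  Power in each resistor, P = (ΔV)²/R:
    P_R1 = (10 - 6.25)²/30 = 0.4688 W
    P_R2 = (6.25 - 0)²/50 = 0.7812 W
  P_total = P_R1 + P_R2 = 1.25 W

Final answers:
1. V_1 = 6.25 V
2. I_R2 = 0.125 A
3. P_R1 = 0.4688 W
4. P_total = 1.25 W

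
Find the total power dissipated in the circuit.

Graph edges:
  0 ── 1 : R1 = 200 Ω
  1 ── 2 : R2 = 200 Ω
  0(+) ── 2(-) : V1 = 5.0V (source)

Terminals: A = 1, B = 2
Nodal analysis, taking node 2 as the 0 V reference.
Source V1 fixes V_0 = 5 V.
KCL at each unknown node (sum of currents leaving = 0; resistances in Ω):
  Node 1: (V_1 - 5)/200 + (V_1 - 0)/200 = 0
Collecting terms: 0.01 × V_1 = 0.025  =>  V_1 = 2.5 V
Power in each resistor, P = (ΔV)²/R:
  P_R1 = (5 - 2.5)²/200 = 0.03125 W
  P_R2 = (2.5 - 0)²/200 = 0.03125 W
P_total = P_R1 + P_R2 = 0.0625 W

Final answer: 0.0625 W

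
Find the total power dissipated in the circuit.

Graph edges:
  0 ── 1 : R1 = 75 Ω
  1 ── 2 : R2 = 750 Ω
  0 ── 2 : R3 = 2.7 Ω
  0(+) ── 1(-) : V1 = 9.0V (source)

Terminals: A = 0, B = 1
Nodal analysis, taking node 1 as the 0 V reference.
Source V1 fixes V_0 = 9 V.
KCL at each unknown node (sum of currents leaving = 0; resistances in Ω):
  Node 2: (V_2 - 0)/750 + (V_2 - 9)/2.7 = 0
Collecting terms: 0.3717 × V_2 = 3.333  =>  V_2 = 8.968 V
Power in each resistor, P = (ΔV)²/R:
  P_R1 = (9 - 0)²/75 = 1.08 W
  P_R2 = (0 - 8.968)²/750 = 0.1072 W
  P_R3 = (9 - 8.968)²/2.7 = 0.000386 W
P_total = P_R1 + P_R2 + P_R3 = 1.188 W

Final answer: 1.188 W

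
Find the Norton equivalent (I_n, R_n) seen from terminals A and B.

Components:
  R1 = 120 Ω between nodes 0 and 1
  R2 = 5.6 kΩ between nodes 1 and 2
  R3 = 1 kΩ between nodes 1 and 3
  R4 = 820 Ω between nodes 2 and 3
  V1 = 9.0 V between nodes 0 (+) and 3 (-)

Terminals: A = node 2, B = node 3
Find the Thévenin equivalent first; then I_n = V_th/R_th and R_n = R_th.
Step 1 — V_th is the open-circuit voltage V_A - V_B (nothing connected across the terminals).
Nodal analysis, taking node 3 as the 0 V reference.
Source V1 fixes V_0 = 9 V.
KCL at each unknown node (sum of currents leaving = 0; resistances in Ω):
  Node 1: (V_1 - 9)/120 + (V_1 - V_2)/5600 + (V_1 - 0)/1000 = 0
  Node 2: (V_2 - V_1)/5600 + (V_2 - 0)/820 = 0
Collecting terms (coefficients in siemens):
  0.009512·V_1 - 0.0001786·V_2 = 0.075
  0.001398·V_2 - 0.0001786·V_1 = 0
Determinant D = (0.009512)(0.001398) - (-0.0001786)(-0.0001786) = 0.00001327
V_1 = [(0.075)(0.001398) - (-0.0001786)(0)]/D = 7.904 V
V_2 = [(0.009512)(0) - (0.075)(-0.0001786)]/D = 1.01 V
V_th = V_2 - V_3 = 1.01 - 0 = 1.01 V
Step 2 — R_th: zero the source — replace V1 by a short circuit (node 3 merges into node 0) — and find the resistance seen between A (node 2) and B (node 0).
Reduce the network between node 2 (A) and node 0 (B) by series/parallel combination:
  Rp1 = R1 ‖ R3 (parallel, both between nodes 0 and 1) = 1/(1/120 + 1/1000) = 107.1 Ω
  Rs1 = R2 + Rp1 (series, joined only at node 1) = 5600 + 107.1 = 5707 Ω
  Rp2 = R4 ‖ Rs1 (parallel, both between nodes 0 and 2) = 1/(1/820 + 1/5707) = 717 Ω
R_th = 717 Ω
I_n = V_th/R_th = 1.01/717 = 0.001408 A, and R_n = R_th = 717 Ω

Final answer: I_n = 0.001408 A, R_n = 717 Ω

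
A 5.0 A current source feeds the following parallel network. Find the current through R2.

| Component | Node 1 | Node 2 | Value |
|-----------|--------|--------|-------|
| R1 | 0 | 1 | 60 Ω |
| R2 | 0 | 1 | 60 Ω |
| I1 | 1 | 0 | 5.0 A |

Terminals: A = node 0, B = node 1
All resistors sit directly between nodes 0 and 1, so they are in parallel and share one voltage V; the full source current 5 A splits among them.
1/R_par = 1/60 + 1/60 = 0.03333 S  =>  R_par = 30 Ω
V = I × R_par = 5 × 30 = 150 V
I_R2 = V/R2 = 150/60 = 2.5 A

Final answer: 2.5 A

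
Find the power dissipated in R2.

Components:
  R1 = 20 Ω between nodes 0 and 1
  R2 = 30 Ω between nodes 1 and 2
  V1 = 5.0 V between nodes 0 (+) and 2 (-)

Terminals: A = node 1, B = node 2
Nodal analysis, taking node 2 as the 0 V reference.
Source V1 fixes V_0 = 5 V.
KCL at each unknown node (sum of currents leaving = 0; resistances in Ω):
  Node 1: (V_1 - 5)/20 + (V_1 - 0)/30 = 0
Collecting terms: 0.08333 × V_1 = 0.25  =>  V_1 = 3 V
I_R2 = (V_1 - V_2)/R2 = (3 - 0)/30 = 0.1 A
P_R2 = I_R2² × R2 = (0.1)² × 30 = 0.3 W

Final answer: 0.3 W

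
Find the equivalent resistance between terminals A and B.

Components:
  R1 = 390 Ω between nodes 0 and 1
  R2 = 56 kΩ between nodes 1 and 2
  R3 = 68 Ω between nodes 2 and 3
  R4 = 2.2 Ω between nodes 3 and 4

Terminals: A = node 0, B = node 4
Reduce the network between node 0 (A) and node 4 (B) by series/parallel combination:
  Rs1 = R1 + R2 (series, joined only at node 1) = 390 + 56000 = 56390 Ω
  Rs2 = R3 + Rs1 (series, joined only at node 2) = 68 + 56390 = 56460 Ω
  Rs3 = R4 + Rs2 (series, joined only at node 3) = 2.2 + 56460 = 56460 Ω
R_eq = 56.46 kΩ

Final answer: 56.46 kΩ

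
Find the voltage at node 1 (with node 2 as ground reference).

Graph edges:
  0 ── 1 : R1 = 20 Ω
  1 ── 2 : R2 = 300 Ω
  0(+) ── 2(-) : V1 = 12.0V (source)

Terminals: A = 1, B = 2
Nodal analysis, taking node 2 as the 0 V reference.
Source V1 fixes V_0 = 12 V.
KCL at each unknown node (sum of currents leaving = 0; resistances in Ω):
  Node 1: (V_1 - 12)/20 + (V_1 - 0)/300 = 0
Collecting terms: 0.05333 × V_1 = 0.6  =>  V_1 = 11.25 V
The requested potential is V_1 = 11.25 V.

Final answer: V_1 = 11.25 V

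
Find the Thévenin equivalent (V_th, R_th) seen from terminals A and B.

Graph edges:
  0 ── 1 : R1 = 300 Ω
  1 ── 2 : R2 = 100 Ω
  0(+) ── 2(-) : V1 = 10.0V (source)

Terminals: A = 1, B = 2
Step 1 — V_th is the open-circuit voltage V_A - V_B (nothing connected across the terminals).
Nodal analysis, taking node 2 as the 0 V reference.
Source V1 fixes V_0 = 10 V.
KCL at each unknown node (sum of currents leaving = 0; resistances in Ω):
  Node 1: (V_1 - 10)/300 + (V_1 - 0)/100 = 0
Collecting terms: 0.01333 × V_1 = 0.03333  =>  V_1 = 2.5 V
V_th = V_1 - V_2 = 2.5 - 0 = 2.5 V
Step 2 — R_th: zero the source — replace V1 by a short circuit (node 2 merges into node 0) — and find the resistance seen between A (node 1) and B (node 0).
Reduce the network between node 1 (A) and node 0 (B) by series/parallel combination:
  Rp1 = R1 ‖ R2 (parallel, both between nodes 0 and 1) = 1/(1/300 + 1/100) = 75 Ω
R_th = 75 Ω

Final answer: V_th = 2.5 V, R_th = 75 Ω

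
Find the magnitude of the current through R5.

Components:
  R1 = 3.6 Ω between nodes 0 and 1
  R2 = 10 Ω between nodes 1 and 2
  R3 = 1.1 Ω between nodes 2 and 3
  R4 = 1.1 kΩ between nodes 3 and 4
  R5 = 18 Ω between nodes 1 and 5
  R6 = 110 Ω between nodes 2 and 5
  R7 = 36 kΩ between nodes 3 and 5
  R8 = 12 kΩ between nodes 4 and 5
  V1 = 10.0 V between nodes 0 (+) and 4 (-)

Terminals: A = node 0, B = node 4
Nodal analysis, taking node 4 as the 0 V reference.
Source V1 fixes V_0 = 10 V.
KCL at each unknown node (sum of currents leaving = 0; resistances in Ω):
  Node 1: (V_1 - 10)/3.6 + (V_1 - V_2)/10 + (V_1 - V_5)/18 = 0
  Node 2: (V_2 - V_1)/10 + (V_2 - V_3)/1.1 + (V_2 - V_5)/110 = 0
  Node 3: (V_3 - V_2)/1.1 + (V_3 - 0)/1100 + (V_3 - V_5)/36000 = 0
  Node 5: (V_5 - V_1)/18 + (V_5 - V_2)/110 + (V_5 - V_3)/36000 + (V_5 - 0)/12000 = 0
Collecting terms (coefficients in siemens):
  0.4333·V_1 - 0.1·V_2 - 0.05556·V_5 = 2.778
  1.018·V_2 - 0.1·V_1 - 0.9091·V_3 - 0.009091·V_5 = 0
  0.91·V_3 - 0.9091·V_2 - 0.00002778·V_5 = 0
  0.06476·V_5 - 0.05556·V_1 - 0.009091·V_2 - 0.00002778·V_3 = 0
Solving these 4 simultaneous equations (Gaussian elimination) gives:
  V_1 = 9.965 V, V_2 = 9.88 V, V_3 = 9.871 V, V_5 = 9.94 V
I_R5 = (V_1 - V_5)/R5 = (9.965 - 9.94)/18 = 0.001372 A
|I_R5| = 0.001372 A

Final answer: |I_R5| = 0.001372 A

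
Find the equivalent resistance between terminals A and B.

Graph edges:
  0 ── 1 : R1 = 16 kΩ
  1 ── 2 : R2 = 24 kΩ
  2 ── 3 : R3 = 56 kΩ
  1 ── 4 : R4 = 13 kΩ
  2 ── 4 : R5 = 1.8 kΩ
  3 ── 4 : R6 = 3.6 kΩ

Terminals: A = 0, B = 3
The network is not a plain series/parallel combination. Inject a 1 A test current into terminal A (node 0) and return it from terminal B (node 3); then R_eq = V_A / (1 A).
Nodal analysis, taking node 3 as the 0 V reference.
Current source I_test pushes 1 A into node 0 and draws it out of node 3.
KCL at each unknown node (sum of currents leaving = 0; resistances in Ω):
  Node 0: (V_0 - V_1)/16000 - 1 = 0
  Node 1: (V_1 - V_0)/16000 + (V_1 - V_2)/24000 + (V_1 - V_4)/13000 = 0
  Node 2: (V_2 - V_1)/24000 + (V_2 - 0)/56000 + (V_2 - V_4)/1800 = 0
  Node 4: (V_4 - V_1)/13000 + (V_4 - V_2)/1800 + (V_4 - 0)/3600 = 0
Collecting terms (coefficients in siemens):
  0.0000625·V_0 - 0.0000625·V_1 = 1
  0.0001811·V_1 - 0.0000625·V_0 - 0.00004167·V_2 - 0.00007692·V_4 = 0
  0.0006151·V_2 - 0.00004167·V_1 - 0.0005556·V_4 = 0
  0.0009103·V_4 - 0.00007692·V_1 - 0.0005556·V_2 = 0
Solving these 4 simultaneous equations (Gaussian elimination) gives:
  V_0 = 27960 V, V_1 = 11960 V, V_2 = 3839 V, V_4 = 3353 V
R_eq = V_0 / 1 A = 27960 Ω = 27.96 kΩ

Final answer: 27.96 kΩ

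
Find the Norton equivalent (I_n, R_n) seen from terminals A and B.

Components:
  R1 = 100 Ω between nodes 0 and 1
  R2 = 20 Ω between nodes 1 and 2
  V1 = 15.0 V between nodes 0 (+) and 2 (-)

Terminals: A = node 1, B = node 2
Find the Thévenin equivalent first; then I_n = V_th/R_th and R_n = R_th.
Step 1 — V_th is the open-circuit voltage V_A - V_B (nothing connected across the terminals).
Nodal analysis, taking node 2 as the 0 V reference.
Source V1 fixes V_0 = 15 V.
KCL at each unknown node (sum of currents leaving = 0; resistances in Ω):
  Node 1: (V_1 - 15)/100 + (V_1 - 0)/20 = 0
Collecting terms: 0.06 × V_1 = 0.15  =>  V_1 = 2.5 V
V_th = V_1 - V_2 = 2.5 - 0 = 2.5 V
Step 2 — R_th: zero the source — replace V1 by a short circuit (node 2 merges into node 0) — and find the resistance seen between A (node 1) and B (node 0).
Reduce the network between node 1 (A) and node 0 (B) by series/parallel combination:
  Rp1 = R1 ‖ R2 (parallel, both between nodes 0 and 1) = 1/(1/100 + 1/20) = 16.67 Ω
R_th = 16.67 Ω
I_n = V_th/R_th = 2.5/16.67 = 0.15 A, and R_n = R_th = 16.67 Ω

Final answer: I_n = 0.15 A, R_n = 16.67 Ω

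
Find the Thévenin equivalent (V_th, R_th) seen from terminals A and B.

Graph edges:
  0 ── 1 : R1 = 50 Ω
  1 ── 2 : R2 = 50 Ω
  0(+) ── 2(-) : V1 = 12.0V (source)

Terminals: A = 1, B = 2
Step 1 — V_th is the open-circuit voltage V_A - V_B (nothing connected across the terminals).
Nodal analysis, taking node 2 as the 0 V reference.
Source V1 fixes V_0 = 12 V.
KCL at each unknown node (sum of currents leaving = 0; resistances in Ω):
  Node 1: (V_1 - 12)/50 + (V_1 - 0)/50 = 0
Collecting terms: 0.04 × V_1 = 0.24  =>  V_1 = 6 V
V_th = V_1 - V_2 = 6 - 0 = 6 V
Step 2 — R_th: zero the source — replace V1 by a short circuit (node 2 merges into node 0) — and find the resistance seen between A (node 1) and B (node 0).
Reduce the network between node 1 (A) and node 0 (B) by series/parallel combination:
  Rp1 = R1 ‖ R2 (parallel, both between nodes 0 and 1) = 1/(1/50 + 1/50) = 25 Ω
R_th = 25 Ω

Final answer: V_th = 6 V, R_th = 25 Ω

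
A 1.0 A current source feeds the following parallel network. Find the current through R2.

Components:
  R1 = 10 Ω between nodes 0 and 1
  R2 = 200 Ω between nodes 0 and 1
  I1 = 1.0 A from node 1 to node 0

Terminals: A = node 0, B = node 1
All resistors sit directly between nodes 0 and 1, so they are in parallel and share one voltage V; the full source current 1 A splits among them.
1/R_par = 1/10 + 1/200 = 0.105 S  =>  R_par = 9.524 Ω
V = I × R_par = 1 × 9.524 = 9.524 V
I_R2 = V/R2 = 9.524/200 = 0.04762 A

Final answer: 0.04762 A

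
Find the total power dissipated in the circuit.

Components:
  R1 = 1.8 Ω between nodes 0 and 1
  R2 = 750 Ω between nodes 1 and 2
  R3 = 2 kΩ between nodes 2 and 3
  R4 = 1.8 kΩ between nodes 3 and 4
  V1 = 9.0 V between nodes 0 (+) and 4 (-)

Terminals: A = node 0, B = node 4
Nodal analysis, taking node 4 as the 0 V reference.
Source V1 fixes V_0 = 9 V.
KCL at each unknown node (sum of currents leaving = 0; resistances in Ω):
  Node 1: (V_1 - 9)/1.8 + (V_1 - V_2)/750 = 0
  Node 2: (V_2 - V_1)/750 + (V_2 - V_3)/2000 = 0
  Node 3: (V_3 - V_2)/2000 + (V_3 - 0)/1800 = 0
Collecting terms (coefficients in siemens):
  0.5569·V_1 - 0.001333·V_2 = 5
  0.001833·V_2 - 0.001333·V_1 - 0.0005·V_3 = 0
  0.001056·V_3 - 0.0005·V_2 = 0
Solving these 3 simultaneous equations (Gaussian elimination) gives:
  V_1 = 8.996 V, V_2 = 7.514 V, V_3 = 3.559 V
Power in each resistor, P = (ΔV)²/R:
  P_R1 = (9 - 8.996)²/1.8 = 0.000007037 W
  P_R2 = (8.996 - 7.514)²/750 = 0.002932 W
  P_R3 = (7.514 - 3.559)²/2000 = 0.007819 W
  P_R4 = (3.559 - 0)²/1800 = 0.007037 W
P_total = P_R1 + P_R2 + P_R3 + P_R4 = 0.0178 W

Final answer: 0.0178 W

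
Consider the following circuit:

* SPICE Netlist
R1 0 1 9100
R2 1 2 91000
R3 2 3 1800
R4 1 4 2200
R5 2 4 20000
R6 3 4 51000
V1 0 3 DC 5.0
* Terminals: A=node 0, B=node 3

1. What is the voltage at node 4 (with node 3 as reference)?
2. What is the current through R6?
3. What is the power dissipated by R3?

Nodal analysis, taking node 3 as the 0 V reference.
Source V1 fixes V_0 = 5 V.
KCL at each unknown node (sum of currents leaving = 0; resistances in Ω):
  Node 1: (V_1 - 5)/9100 + (V_1 - V_2)/91000 + (V_1 - V_4)/2200 = 0
  Node 2: (V_2 - V_1)/91000 + (V_2 - 0)/1800 + (V_2 - V_4)/20000 = 0
  Node 4: (V_4 - V_1)/2200 + (V_4 - V_2)/20000 + (V_4 - 0)/51000 = 0
Collecting terms (coefficients in siemens):
  0.0005754·V_1 - 0.00001099·V_2 - 0.0004545·V_4 = 0.0005495
  0.0006165·V_2 - 0.00001099·V_1 - 0.00005·V_4 = 0
  0.0005242·V_4 - 0.0004545·V_1 - 0.00005·V_2 = 0
Solving these 3 simultaneous equations (Gaussian elimination) gives:
  V_1 = 3.115 V, V_2 = 0.2767 V, V_4 = 2.727 V
Part 1:
  Read off the nodal solution: V_4 = 2.727 V
Part 2:
  I_R6 = (V_3 - V_4)/R6 = (0 - 2.727)/51000 = -0.00005348 A
  Magnitude: I_R6 = 0.00005348 A
Part 3:
  I_R3 = (V_2 - V_3)/R3 = (0.2767 - 0)/1800 = 0.0001537 A
  P_R3 = I_R3² × R3 = (0.0001537)² × 1800 = 0.00004253 W

Final answers:
1. V_4 = 2.727 V
2. I_R6 = 5.348e-05 A
3. P_R3 = 4.253e-05 W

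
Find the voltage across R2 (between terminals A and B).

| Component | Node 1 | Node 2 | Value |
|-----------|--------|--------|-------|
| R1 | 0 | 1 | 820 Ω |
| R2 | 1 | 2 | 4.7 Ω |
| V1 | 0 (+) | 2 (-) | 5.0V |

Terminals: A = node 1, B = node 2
R1 and R2 are in series across V1 (node 0 → node 1 → node 2), and the output A–B is taken across R2, so this is a voltage divider.
Series current: I = V1/(R1 + R2) = 5/(820 + 4.7) = 5/824.7 = 0.006063 A
V_R2 = I × R2 = V1 × R2/(R1 + R2) = 5 × 4.7/824.7 = 0.0285 V

Final answer: 0.0285 V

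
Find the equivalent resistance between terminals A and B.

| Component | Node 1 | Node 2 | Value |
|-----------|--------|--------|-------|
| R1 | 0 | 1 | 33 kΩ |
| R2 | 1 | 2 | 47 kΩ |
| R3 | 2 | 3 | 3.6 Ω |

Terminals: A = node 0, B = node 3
Reduce the network between node 0 (A) and node 3 (B) by series/parallel combination:
  Rs1 = R1 + R2 (series, joined only at node 1) = 33000 + 47000 = 80000 Ω
  Rs2 = R3 + Rs1 (series, joined only at node 2) = 3.6 + 80000 = 80000 Ω
R_eq = 80 kΩ

Final answer: 80 kΩ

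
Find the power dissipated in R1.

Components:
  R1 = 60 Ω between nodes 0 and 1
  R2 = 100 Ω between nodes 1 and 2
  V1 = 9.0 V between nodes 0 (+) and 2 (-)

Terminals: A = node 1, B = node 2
Nodal analysis, taking node 2 as the 0 V reference.
Source V1 fixes V_0 = 9 V.
KCL at each unknown node (sum of currents leaving = 0; resistances in Ω):
  Node 1: (V_1 - 9)/60 + (V_1 - 0)/100 = 0
Collecting terms: 0.02667 × V_1 = 0.15  =>  V_1 = 5.625 V
I_R1 = (V_0 - V_1)/R1 = (9 - 5.625)/60 = 0.05625 A
P_R1 = I_R1² × R1 = (0.05625)² × 60 = 0.1898 W

Final answer: 0.1898 W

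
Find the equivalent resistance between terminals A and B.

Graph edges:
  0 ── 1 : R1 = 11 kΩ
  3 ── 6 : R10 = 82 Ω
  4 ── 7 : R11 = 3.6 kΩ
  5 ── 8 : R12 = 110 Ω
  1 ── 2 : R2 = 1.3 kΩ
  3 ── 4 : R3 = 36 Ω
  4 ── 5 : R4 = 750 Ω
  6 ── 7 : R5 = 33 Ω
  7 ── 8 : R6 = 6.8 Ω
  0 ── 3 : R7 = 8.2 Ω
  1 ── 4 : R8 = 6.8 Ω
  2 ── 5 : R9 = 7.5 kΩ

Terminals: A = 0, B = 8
The network is not a plain series/parallel combination. Inject a 1 A test current into terminal A (node 0) and return it from terminal B (node 8); then R_eq = V_A / (1 A).
Nodal analysis, taking node 8 as the 0 V reference.
Current source I_test pushes 1 A into node 0 and draws it out of node 8.
KCL at each unknown node (sum of currents leaving = 0; resistances in Ω):
  Node 0: (V_0 - V_1)/11000 + (V_0 - V_3)/8.2 - 1 = 0
  Node 1: (V_1 - V_0)/11000 + (V_1 - V_2)/1300 + (V_1 - V_4)/6.8 = 0
  Node 2: (V_2 - V_1)/1300 + (V_2 - V_5)/7500 = 0
  Node 3: (V_3 - V_0)/8.2 + (V_3 - V_4)/36 + (V_3 - V_6)/82 = 0
  Node 4: (V_4 - V_1)/6.8 + (V_4 - V_3)/36 + (V_4 - V_5)/750 + (V_4 - V_7)/3600 = 0
  Node 5: (V_5 - V_2)/7500 + (V_5 - V_4)/750 + (V_5 - 0)/110 = 0
  Node 6: (V_6 - V_3)/82 + (V_6 - V_7)/33 = 0
  Node 7: (V_7 - V_4)/3600 + (V_7 - V_6)/33 + (V_7 - 0)/6.8 = 0
Collecting terms (coefficients in siemens):
  0.122·V_0 - 0.00009091·V_1 - 0.122·V_3 = 1
  0.1479·V_1 - 0.00009091·V_0 - 0.0007692·V_2 - 0.1471·V_4 = 0
  0.0009026·V_2 - 0.0007692·V_1 - 0.0001333·V_5 = 0
  0.1619·V_3 - 0.122·V_0 - 0.02778·V_4 - 0.0122·V_6 = 0
  0.1764·V_4 - 0.1471·V_1 - 0.02778·V_3 - 0.001333·V_5 - 0.0002778·V_7 = 0
  0.01056·V_5 - 0.0001333·V_2 - 0.001333·V_4 = 0
  0.0425·V_6 - 0.0122·V_3 - 0.0303·V_7 = 0
  0.1776·V_7 - 0.0002778·V_4 - 0.0303·V_6 = 0
Solving these 8 simultaneous equations (Gaussian elimination) gives:
  V_0 = 112 V, V_1 = 98.49 V, V_2 = 85.94 V, V_3 = 103.9 V
  V_4 = 98.55 V, V_5 = 13.53 V, V_6 = 34.06 V, V_7 = 5.964 V
R_eq = V_0 / 1 A = 112 Ω

Final answer: 112 Ω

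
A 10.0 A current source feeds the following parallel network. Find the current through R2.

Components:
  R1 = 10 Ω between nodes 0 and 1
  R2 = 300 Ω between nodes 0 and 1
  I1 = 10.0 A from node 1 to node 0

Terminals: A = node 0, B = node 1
All resistors sit directly between nodes 0 and 1, so they are in parallel and share one voltage V; the full source current 10 A splits among them.
1/R_par = 1/10 + 1/300 = 0.1033 S  =>  R_par = 9.677 Ω
V = I × R_par = 10 × 9.677 = 96.77 V
I_R2 = V/R2 = 96.77/300 = 0.3226 A

Final answer: 0.3226 A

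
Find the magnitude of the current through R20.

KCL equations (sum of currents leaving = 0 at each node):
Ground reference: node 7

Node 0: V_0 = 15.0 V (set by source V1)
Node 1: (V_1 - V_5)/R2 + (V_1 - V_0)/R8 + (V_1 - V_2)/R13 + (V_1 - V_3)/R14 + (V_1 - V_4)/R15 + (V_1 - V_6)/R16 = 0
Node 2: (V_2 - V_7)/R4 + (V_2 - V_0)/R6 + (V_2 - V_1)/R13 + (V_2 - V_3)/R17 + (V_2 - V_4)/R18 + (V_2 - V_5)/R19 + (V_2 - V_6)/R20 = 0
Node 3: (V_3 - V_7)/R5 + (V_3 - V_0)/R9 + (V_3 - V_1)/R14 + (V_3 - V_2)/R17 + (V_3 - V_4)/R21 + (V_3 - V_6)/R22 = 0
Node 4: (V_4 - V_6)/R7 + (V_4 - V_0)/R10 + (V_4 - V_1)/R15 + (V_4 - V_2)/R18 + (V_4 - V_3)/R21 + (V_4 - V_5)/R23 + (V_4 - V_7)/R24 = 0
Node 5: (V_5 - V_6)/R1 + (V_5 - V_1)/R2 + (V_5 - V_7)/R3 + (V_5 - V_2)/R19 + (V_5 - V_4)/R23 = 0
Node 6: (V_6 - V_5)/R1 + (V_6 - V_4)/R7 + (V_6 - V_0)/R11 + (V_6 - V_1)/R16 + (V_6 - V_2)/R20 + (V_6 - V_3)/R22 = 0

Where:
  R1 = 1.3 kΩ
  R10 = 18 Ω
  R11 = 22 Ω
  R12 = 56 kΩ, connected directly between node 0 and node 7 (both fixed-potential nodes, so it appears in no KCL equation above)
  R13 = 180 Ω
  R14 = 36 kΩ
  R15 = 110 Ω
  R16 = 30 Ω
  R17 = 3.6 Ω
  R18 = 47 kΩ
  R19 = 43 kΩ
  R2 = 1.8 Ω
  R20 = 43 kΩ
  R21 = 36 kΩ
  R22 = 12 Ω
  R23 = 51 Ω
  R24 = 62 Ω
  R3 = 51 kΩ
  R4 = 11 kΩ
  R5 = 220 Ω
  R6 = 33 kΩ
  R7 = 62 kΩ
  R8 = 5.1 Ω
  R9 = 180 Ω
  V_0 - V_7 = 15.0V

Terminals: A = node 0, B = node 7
Nodal analysis, taking node 7 as the 0 V reference.
Source V1 fixes V_0 = 15 V.
KCL at each unknown node (sum of currents leaving = 0; resistances in Ω):
  Node 1: (V_1 - V_5)/1.8 + (V_1 - 15)/5.1 + (V_1 - V_2)/180 + (V_1 - V_3)/36000 + (V_1 - V_4)/110 + (V_1 - V_6)/30 = 0
  Node 2: (V_2 - 0)/11000 + (V_2 - 15)/33000 + (V_2 - V_1)/180 + (V_2 - V_3)/3.6 + (V_2 - V_4)/47000 + (V_2 - V_5)/43000 + (V_2 - V_6)/43000 = 0
  Node 3: (V_3 - 0)/220 + (V_3 - 15)/180 + (V_3 - V_1)/36000 + (V_3 - V_2)/3.6 + (V_3 - V_4)/36000 + (V_3 - V_6)/12 = 0
  Node 4: (V_4 - V_6)/62000 + (V_4 - 15)/18 + (V_4 - V_1)/110 + (V_4 - V_2)/47000 + (V_4 - V_3)/36000 + (V_4 - V_5)/51 + (V_4 - 0)/62 = 0
  Node 5: (V_5 - V_6)/1300 + (V_5 - V_1)/1.8 + (V_5 - 0)/51000 + (V_5 - V_2)/43000 + (V_5 - V_4)/51 = 0
  Node 6: (V_6 - V_5)/1300 + (V_6 - V_4)/62000 + (V_6 - 15)/22 + (V_6 - V_1)/30 + (V_6 - V_2)/43000 + (V_6 - V_3)/12 = 0
Collecting terms (coefficients in siemens):
  0.7996·V_1 - 0.005556·V_2 - 0.00002778·V_3 - 0.009091·V_4 - 0.5556·V_5 - 0.03333·V_6 = 2.941
  0.2835·V_2 - 0.005556·V_1 - 0.2778·V_3 - 0.00002128·V_4 - 0.00002326·V_5 - 0.00002326·V_6 = 0.0004545
  0.3713·V_3 - 0.00002778·V_1 - 0.2778·V_2 - 0.00002778·V_4 - 0.08333·V_6 = 0.08333
  0.1004·V_4 - 0.009091·V_1 - 0.00002128·V_2 - 0.00002778·V_3 - 0.01961·V_5 - 0.00001613·V_6 = 0.8333
  0.576·V_5 - 0.5556·V_1 - 0.00002326·V_2 - 0.01961·V_4 - 0.0007692·V_6 = 0
  0.1629·V_6 - 0.03333·V_1 - 0.00002326·V_2 - 0.08333·V_3 - 0.00001613·V_4 - 0.0007692·V_5 = 0.6818
Solving these 6 simultaneous equations (Gaussian elimination) gives:
  V_1 = 14.6 V, V_2 = 13.62 V, V_3 = 13.6 V, V_4 = 12.46 V
  V_5 = 14.52 V, V_6 = 14.2 V
I_R20 = (V_2 - V_6)/R20 = (13.62 - 14.2)/43000 = -0.00001354 A
|I_R20| = 0.00001354 A

Final answer: |I_R20| = 1.354e-05 A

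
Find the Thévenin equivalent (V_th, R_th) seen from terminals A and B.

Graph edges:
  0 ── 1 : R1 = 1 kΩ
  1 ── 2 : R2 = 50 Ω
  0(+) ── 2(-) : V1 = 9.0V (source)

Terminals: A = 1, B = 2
Step 1 — V_th is the open-circuit voltage V_A - V_B (nothing connected across the terminals).
Nodal analysis, taking node 2 as the 0 V reference.
Source V1 fixes V_0 = 9 V.
KCL at each unknown node (sum of currents leaving = 0; resistances in Ω):
  Node 1: (V_1 - 9)/1000 + (V_1 - 0)/50 = 0
Collecting terms: 0.021 × V_1 = 0.009  =>  V_1 = 0.4286 V
V_th = V_1 - V_2 = 0.4286 - 0 = 0.4286 V
Step 2 — R_th: zero the source — replace V1 by a short circuit (node 2 merges into node 0) — and find the resistance seen between A (node 1) and B (node 0).
Reduce the network between node 1 (A) and node 0 (B) by series/parallel combination:
  Rp1 = R1 ‖ R2 (parallel, both between nodes 0 and 1) = 1/(1/1000 + 1/50) = 47.62 Ω
R_th = 47.62 Ω

Final answer: V_th = 0.4286 V, R_th = 47.62 Ω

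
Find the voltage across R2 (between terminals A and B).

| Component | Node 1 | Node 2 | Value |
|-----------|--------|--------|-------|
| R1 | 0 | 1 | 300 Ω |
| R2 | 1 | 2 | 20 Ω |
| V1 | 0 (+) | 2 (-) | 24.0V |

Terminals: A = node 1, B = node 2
R1 and R2 are in series across V1 (node 0 → node 1 → node 2), and the output A–B is taken across R2, so this is a voltage divider.
Series current: I = V1/(R1 + R2) = 24/(300 + 20) = 24/320 = 0.075 A
V_R2 = I × R2 = V1 × R2/(R1 + R2) = 24 × 20/320 = 1.5 V

Final answer: 1.5 V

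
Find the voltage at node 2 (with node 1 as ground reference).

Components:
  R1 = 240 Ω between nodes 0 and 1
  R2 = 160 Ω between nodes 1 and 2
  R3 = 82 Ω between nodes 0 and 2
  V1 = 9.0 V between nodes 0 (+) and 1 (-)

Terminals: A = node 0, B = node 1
Nodal analysis, taking node 1 as the 0 V reference.
Source V1 fixes V_0 = 9 V.
KCL at each unknown node (sum of currents leaving = 0; resistances in Ω):
  Node 2: (V_2 - 0)/160 + (V_2 - 9)/82 = 0
Collecting terms: 0.01845 × V_2 = 0.1098  =>  V_2 = 5.95 V
The requested potential is V_2 = 5.95 V.

Final answer: V_2 = 5.95 V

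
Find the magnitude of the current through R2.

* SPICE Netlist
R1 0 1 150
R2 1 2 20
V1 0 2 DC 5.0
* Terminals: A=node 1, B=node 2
Nodal analysis, taking node 2 as the 0 V reference.
Source V1 fixes V_0 = 5 V.
KCL at each unknown node (sum of currents leaving = 0; resistances in Ω):
  Node 1: (V_1 - 5)/150 + (V_1 - 0)/20 = 0
Collecting terms: 0.05667 × V_1 = 0.03333  =>  V_1 = 0.5882 V
I_R2 = (V_1 - V_2)/R2 = (0.5882 - 0)/20 = 0.02941 A
|I_R2| = 0.02941 A

Final answer: |I_R2| = 0.02941 A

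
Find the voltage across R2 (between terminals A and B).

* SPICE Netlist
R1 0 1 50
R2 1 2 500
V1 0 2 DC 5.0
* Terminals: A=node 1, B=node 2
R1 and R2 are in series across V1 (node 0 → node 1 → node 2), and the output A–B is taken across R2, so this is a voltage divider.
Series current: I = V1/(R1 + R2) = 5/(50 + 500) = 5/550 = 0.009091 A
V_R2 = I × R2 = V1 × R2/(R1 + R2) = 5 × 500/550 = 4.545 V

Final answer: 4.545 V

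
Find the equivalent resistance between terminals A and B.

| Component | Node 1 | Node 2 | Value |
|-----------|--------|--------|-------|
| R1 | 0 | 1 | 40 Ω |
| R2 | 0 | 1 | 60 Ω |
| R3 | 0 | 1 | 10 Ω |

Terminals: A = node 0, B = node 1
Reduce the network between node 0 (A) and node 1 (B) by series/parallel combination:
  Rp1 = R1 ‖ R2 ‖ R3 (parallel, all between nodes 0 and 1) = 1/(1/40 + 1/60 + 1/10) = 7.059 Ω
R_eq = 7.059 Ω

Final answer: 7.059 Ω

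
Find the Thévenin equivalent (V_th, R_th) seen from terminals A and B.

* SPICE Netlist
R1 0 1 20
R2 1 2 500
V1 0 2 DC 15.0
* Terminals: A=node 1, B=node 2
Step 1 — V_th is the open-circuit voltage V_A - V_B (nothing connected across the terminals).
Nodal analysis, taking node 2 as the 0 V reference.
Source V1 fixes V_0 = 15 V.
KCL at each unknown node (sum of currents leaving = 0; resistances in Ω):
  Node 1: (V_1 - 15)/20 + (V_1 - 0)/500 = 0
Collecting terms: 0.052 × V_1 = 0.75  =>  V_1 = 14.42 V
V_th = V_1 - V_2 = 14.42 - 0 = 14.42 V
Step 2 — R_th: zero the source — replace V1 by a short circuit (node 2 merges into node 0) — and find the resistance seen between A (node 1) and B (node 0).
Reduce the network between node 1 (A) and node 0 (B) by series/parallel combination:
  Rp1 = R1 ‖ R2 (parallel, both between nodes 0 and 1) = 1/(1/20 + 1/500) = 19.23 Ω
R_th = 19.23 Ω

Final answer: V_th = 14.42 V, R_th = 19.23 Ω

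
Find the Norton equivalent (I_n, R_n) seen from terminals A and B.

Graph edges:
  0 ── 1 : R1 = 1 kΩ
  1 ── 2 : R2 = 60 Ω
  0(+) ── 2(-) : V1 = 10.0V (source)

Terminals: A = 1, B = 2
Find the Thévenin equivalent first; then I_n = V_th/R_th and R_n = R_th.
Step 1 — V_th is the open-circuit voltage V_A - V_B (nothing connected across the terminals).
Nodal analysis, taking node 2 as the 0 V reference.
Source V1 fixes V_0 = 10 V.
KCL at each unknown node (sum of currents leaving = 0; resistances in Ω):
  Node 1: (V_1 - 10)/1000 + (V_1 - 0)/60 = 0
Collecting terms: 0.01767 × V_1 = 0.01  =>  V_1 = 0.566 V
V_th = V_1 - V_2 = 0.566 - 0 = 0.566 V
Step 2 — R_th: zero the source — replace V1 by a short circuit (node 2 merges into node 0) — and find the resistance seen between A (node 1) and B (node 0).
Reduce the network between node 1 (A) and node 0 (B) by series/parallel combination:
  Rp1 = R1 ‖ R2 (parallel, both between nodes 0 and 1) = 1/(1/1000 + 1/60) = 56.6 Ω
R_th = 56.6 Ω
I_n = V_th/R_th = 0.566/56.6 = 0.01 A, and R_n = R_th = 56.6 Ω

Final answer: I_n = 0.01 A, R_n = 56.6 Ω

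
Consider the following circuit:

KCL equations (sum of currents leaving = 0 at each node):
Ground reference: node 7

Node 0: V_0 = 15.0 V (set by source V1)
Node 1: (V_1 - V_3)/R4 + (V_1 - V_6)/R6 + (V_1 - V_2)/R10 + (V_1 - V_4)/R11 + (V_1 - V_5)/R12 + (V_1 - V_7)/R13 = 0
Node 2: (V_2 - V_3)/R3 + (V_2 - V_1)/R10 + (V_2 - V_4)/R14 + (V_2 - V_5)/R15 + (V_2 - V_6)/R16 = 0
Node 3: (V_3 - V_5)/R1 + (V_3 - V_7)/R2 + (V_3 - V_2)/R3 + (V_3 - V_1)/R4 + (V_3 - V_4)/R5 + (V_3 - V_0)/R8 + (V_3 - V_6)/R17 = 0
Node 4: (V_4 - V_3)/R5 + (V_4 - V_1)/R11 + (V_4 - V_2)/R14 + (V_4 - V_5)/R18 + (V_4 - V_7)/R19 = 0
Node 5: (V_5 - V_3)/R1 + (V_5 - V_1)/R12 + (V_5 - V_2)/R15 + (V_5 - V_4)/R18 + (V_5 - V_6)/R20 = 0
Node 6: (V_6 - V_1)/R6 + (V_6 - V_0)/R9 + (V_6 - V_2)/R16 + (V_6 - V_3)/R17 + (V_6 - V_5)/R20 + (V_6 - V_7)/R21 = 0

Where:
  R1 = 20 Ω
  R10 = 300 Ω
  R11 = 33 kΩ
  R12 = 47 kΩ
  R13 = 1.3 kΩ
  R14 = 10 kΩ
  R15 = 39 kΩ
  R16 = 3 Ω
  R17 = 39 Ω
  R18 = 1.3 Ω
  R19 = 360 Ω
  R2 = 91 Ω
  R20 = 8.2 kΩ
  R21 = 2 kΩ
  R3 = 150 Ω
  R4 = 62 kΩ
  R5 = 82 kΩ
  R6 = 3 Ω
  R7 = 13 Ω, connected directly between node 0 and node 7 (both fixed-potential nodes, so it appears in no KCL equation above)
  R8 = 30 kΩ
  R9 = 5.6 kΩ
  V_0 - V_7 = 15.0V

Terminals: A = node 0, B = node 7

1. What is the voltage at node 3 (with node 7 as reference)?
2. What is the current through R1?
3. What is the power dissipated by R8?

Nodal analysis, taking node 7 as the 0 V reference.
Source V1 fixes V_0 = 15 V.
KCL at each unknown node (sum of currents leaving = 0; resistances in Ω):
  Node 1: (V_1 - V_3)/62000 + (V_1 - V_6)/3 + (V_1 - V_2)/300 + (V_1 - V_4)/33000 + (V_1 - V_5)/47000 + (V_1 - 0)/1300 = 0
  Node 2: (V_2 - V_3)/150 + (V_2 - V_1)/300 + (V_2 - V_4)/10000 + (V_2 - V_5)/39000 + (V_2 - V_6)/3 = 0
  Node 3: (V_3 - V_5)/20 + (V_3 - 0)/91 + (V_3 - V_2)/150 + (V_3 - V_1)/62000 + (V_3 - V_4)/82000 + (V_3 - 15)/30000 + (V_3 - V_6)/39 = 0
  Node 4: (V_4 - V_3)/82000 + (V_4 - V_1)/33000 + (V_4 - V_2)/10000 + (V_4 - V_5)/1.3 + (V_4 - 0)/360 = 0
  Node 5: (V_5 - V_3)/20 + (V_5 - V_1)/47000 + (V_5 - V_2)/39000 + (V_5 - V_4)/1.3 + (V_5 - V_6)/8200 = 0
  Node 6: (V_6 - V_1)/3 + (V_6 - 15)/5600 + (V_6 - V_2)/3 + (V_6 - V_3)/39 + (V_6 - V_5)/8200 + (V_6 - 0)/2000 = 0
Collecting terms (coefficients in siemens):
  0.3375·V_1 - 0.003333·V_2 - 0.00001613·V_3 - 0.0000303·V_4 - 0.00002128·V_5 - 0.3333·V_6 = 0
  0.3435·V_2 - 0.003333·V_1 - 0.006667·V_3 - 0.0001·V_4 - 0.00002564·V_5 - 0.3333·V_6 = 0
  0.09336·V_3 - 0.00001613·V_1 - 0.006667·V_2 - 0.0000122·V_4 - 0.05·V_5 - 0.02564·V_6 = 0.0005
  0.7722·V_4 - 0.0000303·V_1 - 0.0001·V_2 - 0.0000122·V_3 - 0.7692·V_5 = 0
  0.8194·V_5 - 0.00002128·V_1 - 0.00002564·V_2 - 0.05·V_3 - 0.7692·V_4 - 0.000122·V_6 = 0
  0.6931·V_6 - 0.3333·V_1 - 0.3333·V_2 - 0.02564·V_3 - 0.000122·V_5 = 0.002679
Solving these 6 simultaneous equations (Gaussian elimination) gives:
  V_1 = 0.2733 V, V_2 = 0.2726 V, V_3 = 0.2038 V, V_4 = 0.1929 V
  V_5 = 0.1936 V, V_6 = 0.274 V
Part 1:
  Read off the nodal solution: V_3 = 0.2038 V
Part 2:
  I_R1 = (V_3 - V_5)/R1 = (0.2038 - 0.1936)/20 = 0.0005118 A
  Magnitude: I_R1 = 0.0005118 A
Part 3:
  I_R8 = (V_0 - V_3)/R8 = (15 - 0.2038)/30000 = 0.0004932 A
  P_R8 = I_R8² × R8 = (0.0004932)² × 30000 = 0.007298 W

Final answers:
1. V_3 = 0.2038 V
2. I_R1 = 0.0005118 A
3. P_R8 = 0.007298 W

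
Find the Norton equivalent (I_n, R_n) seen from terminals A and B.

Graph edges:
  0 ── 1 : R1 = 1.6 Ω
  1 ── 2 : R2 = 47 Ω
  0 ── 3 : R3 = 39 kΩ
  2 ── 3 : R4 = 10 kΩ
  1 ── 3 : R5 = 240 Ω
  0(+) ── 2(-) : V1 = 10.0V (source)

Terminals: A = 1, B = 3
Find the Thévenin equivalent first; then I_n = V_th/R_th and R_n = R_th.
Step 1 — V_th is the open-circuit voltage V_A - V_B (nothing connected across the terminals).
Nodal analysis, taking node 2 as the 0 V reference.
Source V1 fixes V_0 = 10 V.
KCL at each unknown node (sum of currents leaving = 0; resistances in Ω):
  Node 1: (V_1 - 10)/1.6 + (V_1 - 0)/47 + (V_1 - V_3)/240 = 0
  Node 3: (V_3 - 10)/39000 + (V_3 - 0)/10000 + (V_3 - V_1)/240 = 0
Collecting terms (coefficients in siemens):
  0.6504·V_1 - 0.004167·V_3 = 6.25
  0.004292·V_3 - 0.004167·V_1 = 0.0002564
Determinant D = (0.6504)(0.004292) - (-0.004167)(-0.004167) = 0.002775
V_1 = [(6.25)(0.004292) - (-0.004167)(0.0002564)]/D = 9.669 V
V_3 = [(0.6504)(0.0002564) - (6.25)(-0.004167)]/D = 9.446 V
V_th = V_1 - V_3 = 9.669 - 9.446 = 0.2233 V
Step 2 — R_th: zero the source — replace V1 by a short circuit (node 2 merges into node 0) — and find the resistance seen between A (node 1) and B (node 3).
Reduce the network between node 1 (A) and node 3 (B) by series/parallel combination:
  Rp1 = R1 ‖ R2 (parallel, both between nodes 0 and 1) = 1/(1/1.6 + 1/47) = 1.547 Ω
  Rp2 = R3 ‖ R4 (parallel, both between nodes 0 and 3) = 1/(1/39000 + 1/10000) = 7959 Ω
  Rs1 = Rp1 + Rp2 (series, joined only at node 0) = 1.547 + 7959 = 7961 Ω
  Rp3 = R5 ‖ Rs1 (parallel, both between nodes 1 and 3) = 1/(1/240 + 1/7961) = 233 Ω
R_th = 233 Ω
I_n = V_th/R_th = 0.2233/233 = 0.0009585 A, and R_n = R_th = 233 Ω

Final answer: I_n = 0.0009585 A, R_n = 233 Ω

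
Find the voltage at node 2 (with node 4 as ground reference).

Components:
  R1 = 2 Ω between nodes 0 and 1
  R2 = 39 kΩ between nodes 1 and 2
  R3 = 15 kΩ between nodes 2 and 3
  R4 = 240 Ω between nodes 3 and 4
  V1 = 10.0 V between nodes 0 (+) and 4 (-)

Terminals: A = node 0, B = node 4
Nodal analysis, taking node 4 as the 0 V reference.
Source V1 fixes V_0 = 10 V.
KCL at each unknown node (sum of currents leaving = 0; resistances in Ω):
  Node 1: (V_1 - 10)/2 + (V_1 - V_2)/39000 = 0
  Node 2: (V_2 - V_1)/39000 + (V_2 - V_3)/15000 = 0
  Node 3: (V_3 - V_2)/15000 + (V_3 - 0)/240 = 0
Collecting terms (coefficients in siemens):
  0.5·V_1 - 0.00002564·V_2 = 5
  0.00009231·V_2 - 0.00002564·V_1 - 0.00006667·V_3 = 0
  0.004233·V_3 - 0.00006667·V_2 = 0
Solving these 3 simultaneous equations (Gaussian elimination) gives:
  V_1 = 10 V, V_2 = 2.81 V, V_3 = 0.04425 V
The requested potential is V_2 = 2.81 V.

Final answer: V_2 = 2.81 V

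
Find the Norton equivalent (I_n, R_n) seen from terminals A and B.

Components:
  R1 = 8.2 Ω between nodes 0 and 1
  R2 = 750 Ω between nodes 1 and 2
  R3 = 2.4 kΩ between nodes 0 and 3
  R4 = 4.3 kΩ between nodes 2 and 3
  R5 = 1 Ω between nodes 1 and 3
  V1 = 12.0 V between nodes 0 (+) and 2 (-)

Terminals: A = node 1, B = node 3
Find the Thévenin equivalent first; then I_n = V_th/R_th and R_n = R_th.
Step 1 — V_th is the open-circuit voltage V_A - V_B (nothing connected across the terminals).
Nodal analysis, taking node 2 as the 0 V reference.
Source V1 fixes V_0 = 12 V.
KCL at each unknown node (sum of currents leaving = 0; resistances in Ω):
  Node 1: (V_1 - 12)/8.2 + (V_1 - 0)/750 + (V_1 - V_3)/1 = 0
  Node 3: (V_3 - 12)/2400 + (V_3 - 0)/4300 + (V_3 - V_1)/1 = 0
Collecting terms (coefficients in siemens):
  1.123·V_1 - 1·V_3 = 1.463
  1.001·V_3 - 1·V_1 = 0.005
Determinant D = (1.123)(1.001) - (-1)(-1) = 0.124
V_1 = [(1.463)(1.001) - (-1)(0.005)]/D = 11.85 V
V_3 = [(1.123)(0.005) - (1.463)(-1)]/D = 11.85 V
V_th = V_1 - V_3 = 11.85 - 11.85 = 0.002691 V
Step 2 — R_th: zero the source — replace V1 by a short circuit (node 2 merges into node 0) — and find the resistance seen between A (node 1) and B (node 3).
Reduce the network between node 1 (A) and node 3 (B) by series/parallel combination:
  Rp1 = R1 ‖ R2 (parallel, both between nodes 0 and 1) = 1/(1/8.2 + 1/750) = 8.111 Ω
  Rp2 = R3 ‖ R4 (parallel, both between nodes 0 and 3) = 1/(1/2400 + 1/4300) = 1540 Ω
  Rs1 = Rp1 + Rp2 (series, joined only at node 0) = 8.111 + 1540 = 1548 Ω
  Rp3 = R5 ‖ Rs1 (parallel, both between nodes 1 and 3) = 1/(1/1 + 1/1548) = 0.9994 Ω
R_th = 0.9994 Ω
I_n = V_th/R_th = 0.002691/0.9994 = 0.002692 A, and R_n = R_th = 0.9994 Ω

Final answer: I_n = 0.002692 A, R_n = 0.9994 Ω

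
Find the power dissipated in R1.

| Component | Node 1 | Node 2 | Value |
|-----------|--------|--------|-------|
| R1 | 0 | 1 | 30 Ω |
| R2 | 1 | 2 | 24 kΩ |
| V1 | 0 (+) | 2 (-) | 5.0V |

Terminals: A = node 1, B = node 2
Nodal analysis, taking node 2 as the 0 V reference.
Source V1 fixes V_0 = 5 V.
KCL at each unknown node (sum of currents leaving = 0; resistances in Ω):
  Node 1: (V_1 - 5)/30 + (V_1 - 0)/24000 = 0
Collecting terms: 0.03338 × V_1 = 0.1667  =>  V_1 = 4.994 V
I_R1 = (V_0 - V_1)/R1 = (5 - 4.994)/30 = 0.0002081 A
P_R1 = I_R1² × R1 = (0.0002081)² × 30 = 0.000001299 W

Final answer: 1.299e-06 W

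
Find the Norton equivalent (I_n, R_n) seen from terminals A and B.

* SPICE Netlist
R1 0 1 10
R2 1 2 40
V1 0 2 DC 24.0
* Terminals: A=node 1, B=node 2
Find the Thévenin equivalent first; then I_n = V_th/R_th and R_n = R_th.
Step 1 — V_th is the open-circuit voltage V_A - V_B (nothing connected across the terminals).
Nodal analysis, taking node 2 as the 0 V reference.
Source V1 fixes V_0 = 24 V.
KCL at each unknown node (sum of currents leaving = 0; resistances in Ω):
  Node 1: (V_1 - 24)/10 + (V_1 - 0)/40 = 0
Collecting terms: 0.125 × V_1 = 2.4  =>  V_1 = 19.2 V
V_th = V_1 - V_2 = 19.2 - 0 = 19.2 V
Step 2 — R_th: zero the source — replace V1 by a short circuit (node 2 merges into node 0) — and find the resistance seen between A (node 1) and B (node 0).
Reduce the network between node 1 (A) and node 0 (B) by series/parallel combination:
  Rp1 = R1 ‖ R2 (parallel, both between nodes 0 and 1) = 1/(1/10 + 1/40) = 8 Ω
R_th = 8 Ω
I_n = V_th/R_th = 19.2/8 = 2.4 A, and R_n = R_th = 8 Ω

Final answer: I_n = 2.4 A, R_n = 8 Ω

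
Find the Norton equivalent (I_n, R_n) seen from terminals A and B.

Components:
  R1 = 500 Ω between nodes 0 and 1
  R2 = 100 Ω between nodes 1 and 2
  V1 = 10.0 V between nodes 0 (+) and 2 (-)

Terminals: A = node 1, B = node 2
Find the Thévenin equivalent first; then I_n = V_th/R_th and R_n = R_th.
Step 1 — V_th is the open-circuit voltage V_A - V_B (nothing connected across the terminals).
Nodal analysis, taking node 2 as the 0 V reference.
Source V1 fixes V_0 = 10 V.
KCL at each unknown node (sum of currents leaving = 0; resistances in Ω):
  Node 1: (V_1 - 10)/500 + (V_1 - 0)/100 = 0
Collecting terms: 0.012 × V_1 = 0.02  =>  V_1 = 1.667 V
V_th = V_1 - V_2 = 1.667 - 0 = 1.667 V
Step 2 — R_th: zero the source — replace V1 by a short circuit (node 2 merges into node 0) — and find the resistance seen between A (node 1) and B (node 0).
Reduce the network between node 1 (A) and node 0 (B) by series/parallel combination:
  Rp1 = R1 ‖ R2 (parallel, both between nodes 0 and 1) = 1/(1/500 + 1/100) = 83.33 Ω
R_th = 83.33 Ω
I_n = V_th/R_th = 1.667/83.33 = 0.02 A, and R_n = R_th = 83.33 Ω

Final answer: I_n = 0.02 A, R_n = 83.33 Ω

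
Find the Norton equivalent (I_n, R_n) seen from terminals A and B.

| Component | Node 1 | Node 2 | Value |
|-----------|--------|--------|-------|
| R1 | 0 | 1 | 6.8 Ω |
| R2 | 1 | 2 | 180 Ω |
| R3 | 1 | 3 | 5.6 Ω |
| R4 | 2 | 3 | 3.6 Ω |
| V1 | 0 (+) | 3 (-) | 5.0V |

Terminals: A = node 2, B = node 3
Find the Thévenin equivalent first; then I_n = V_th/R_th and R_n = R_th.
Step 1 — V_th is the open-circuit voltage V_A - V_B (nothing connected across the terminals).
Nodal analysis, taking node 3 as the 0 V reference.
Source V1 fixes V_0 = 5 V.
KCL at each unknown node (sum of currents leaving = 0; resistances in Ω):
  Node 1: (V_1 - 5)/6.8 + (V_1 - V_2)/180 + (V_1 - 0)/5.6 = 0
  Node 2: (V_2 - V_1)/180 + (V_2 - 0)/3.6 = 0
Collecting terms (coefficients in siemens):
  0.3312·V_1 - 0.005556·V_2 = 0.7353
  0.2833·V_2 - 0.005556·V_1 = 0
Determinant D = (0.3312)(0.2833) - (-0.005556)(-0.005556) = 0.09381
V_1 = [(0.7353)(0.2833) - (-0.005556)(0)]/D = 2.221 V
V_2 = [(0.3312)(0) - (0.7353)(-0.005556)]/D = 0.04355 V
V_th = V_2 - V_3 = 0.04355 - 0 = 0.04355 V
Step 2 — R_th: zero the source — replace V1 by a short circuit (node 3 merges into node 0) — and find the resistance seen between A (node 2) and B (node 0).
Reduce the network between node 2 (A) and node 0 (B) by series/parallel combination:
  Rp1 = R1 ‖ R3 (parallel, both between nodes 0 and 1) = 1/(1/6.8 + 1/5.6) = 3.071 Ω
  Rs1 = R2 + Rp1 (series, joined only at node 1) = 180 + 3.071 = 183.1 Ω
  Rp2 = R4 ‖ Rs1 (parallel, both between nodes 0 and 2) = 1/(1/3.6 + 1/183.1) = 3.531 Ω
R_th = 3.531 Ω
I_n = V_th/R_th = 0.04355/3.531 = 0.01233 A, and R_n = R_th = 3.531 Ω

Final answer: I_n = 0.01233 A, R_n = 3.531 Ω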